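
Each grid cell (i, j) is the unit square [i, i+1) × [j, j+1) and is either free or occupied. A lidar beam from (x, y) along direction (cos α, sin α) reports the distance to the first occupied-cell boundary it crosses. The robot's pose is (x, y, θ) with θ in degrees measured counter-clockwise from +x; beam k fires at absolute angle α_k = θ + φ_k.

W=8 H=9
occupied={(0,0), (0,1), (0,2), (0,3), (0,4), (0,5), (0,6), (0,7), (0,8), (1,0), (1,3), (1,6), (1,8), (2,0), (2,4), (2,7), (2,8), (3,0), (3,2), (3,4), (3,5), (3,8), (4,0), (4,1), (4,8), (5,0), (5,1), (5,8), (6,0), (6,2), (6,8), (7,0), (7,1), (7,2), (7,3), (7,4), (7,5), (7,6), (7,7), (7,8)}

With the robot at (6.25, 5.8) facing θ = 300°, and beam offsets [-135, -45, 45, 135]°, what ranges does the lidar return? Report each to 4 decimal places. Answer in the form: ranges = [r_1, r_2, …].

ranges = [4.3999, 3.9340, 0.7765, 2.2776]

beam 1: φ=-135°, α=165°
  d=(-0.9659,0.2588)  start (6,5)  tX=0.2588 tY=0.7727  stride 1/|dx|=1.0353 1/|dy|=3.8637
    cross x-line → (5,5), t=0.2588
    cross y-line → (5,6), t=0.7727
    cross x-line → (4,6), t=1.2941
    cross x-line → (3,6), t=2.3294
    cross x-line → (2,6), t=3.3646
    cross x-line → (1,6), t=4.3999 (wall)
  → r_1 = 4.3999
beam 2: φ=-45°, α=255°
  d=(-0.2588,-0.9659)  start (6,5)  tX=0.9659 tY=0.8282  stride 1/|dx|=3.8637 1/|dy|=1.0353
    cross y-line → (6,4), t=0.8282
    cross x-line → (5,4), t=0.9659
    cross y-line → (5,3), t=1.8635
    cross y-line → (5,2), t=2.8988
    cross y-line → (5,1), t=3.9340 (wall)
  → r_2 = 3.9340
beam 3: φ=45°, α=345°
  d=(0.9659,-0.2588)  start (6,5)  tX=0.7765 tY=3.0910  stride 1/|dx|=1.0353 1/|dy|=3.8637
    cross x-line → (7,5), t=0.7765 (wall)
  → r_3 = 0.7765
beam 4: φ=135°, α=75°
  d=(0.2588,0.9659)  start (6,5)  tX=2.8978 tY=0.2071  stride 1/|dx|=3.8637 1/|dy|=1.0353
    cross y-line → (6,6), t=0.2071
    cross y-line → (6,7), t=1.2423
    cross y-line → (6,8), t=2.2776 (wall)
  → r_4 = 2.2776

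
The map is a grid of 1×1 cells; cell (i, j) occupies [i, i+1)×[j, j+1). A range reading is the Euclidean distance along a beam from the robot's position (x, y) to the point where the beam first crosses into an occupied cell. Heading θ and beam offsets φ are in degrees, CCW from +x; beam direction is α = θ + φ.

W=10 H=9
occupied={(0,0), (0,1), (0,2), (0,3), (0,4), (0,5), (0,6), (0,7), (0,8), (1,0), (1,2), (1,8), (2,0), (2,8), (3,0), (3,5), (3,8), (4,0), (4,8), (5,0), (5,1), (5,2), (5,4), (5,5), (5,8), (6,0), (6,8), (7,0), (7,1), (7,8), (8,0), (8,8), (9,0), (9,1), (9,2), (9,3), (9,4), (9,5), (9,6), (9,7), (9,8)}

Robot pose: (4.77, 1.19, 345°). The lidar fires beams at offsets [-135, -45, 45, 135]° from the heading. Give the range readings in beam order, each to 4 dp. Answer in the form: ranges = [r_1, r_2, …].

beam 1: φ=-135°, α=210°
  cosα=-0.8660 sinα=-0.5000 | (4,1) | tMaxX 0.8891 tMaxY 0.3800 | tΔX 1.1547 tΔY 2.0000
    t=0.3800 [y] (4,0) — stop
  → r_1 = 0.3800
beam 2: φ=-45°, α=300°
  cosα=0.5000 sinα=-0.8660 | (4,1) | tMaxX 0.4600 tMaxY 0.2194 | tΔX 2.0000 tΔY 1.1547
    t=0.2194 [y] (4,0) — stop
  → r_2 = 0.2194
beam 3: φ=45°, α=30°
  cosα=0.8660 sinα=0.5000 | (4,1) | tMaxX 0.2656 tMaxY 1.6200 | tΔX 1.1547 tΔY 2.0000
    t=0.2656 [x] (5,1) — stop
  → r_3 = 0.2656
beam 4: φ=135°, α=120°
  cosα=-0.5000 sinα=0.8660 | (4,1) | tMaxX 1.5400 tMaxY 0.9353 | tΔX 2.0000 tΔY 1.1547
    t=0.9353 [y] (4,2)
    t=1.5400 [x] (3,2)
    t=2.0900 [y] (3,3)
    t=3.2447 [y] (3,4)
    t=3.5400 [x] (2,4)
    t=4.3994 [y] (2,5)
    t=5.5400 [x] (1,5)
    t=5.5541 [y] (1,6)
    t=6.7088 [y] (1,7)
    t=7.5400 [x] (0,7) — stop
  → r_4 = 7.5400

ranges = [0.3800, 0.2194, 0.2656, 7.5400]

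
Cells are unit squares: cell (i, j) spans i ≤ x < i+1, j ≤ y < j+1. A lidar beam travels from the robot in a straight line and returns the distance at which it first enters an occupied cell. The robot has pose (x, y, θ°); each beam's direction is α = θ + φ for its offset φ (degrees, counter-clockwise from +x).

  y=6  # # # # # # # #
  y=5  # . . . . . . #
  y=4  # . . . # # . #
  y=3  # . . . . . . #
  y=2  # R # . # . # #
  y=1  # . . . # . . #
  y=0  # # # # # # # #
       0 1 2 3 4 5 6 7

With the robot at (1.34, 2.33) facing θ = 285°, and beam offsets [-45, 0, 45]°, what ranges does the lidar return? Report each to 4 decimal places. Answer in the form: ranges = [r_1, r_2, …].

ranges = [0.6800, 1.3769, 2.6600]

beam 1: φ=-45°, α=240°
  dir = (cos 240°, sin 240°) = (-0.5000, -0.8660); from cell (1,2)
  next x-line at t=0.6800, next y-line at t=0.3811; Δt_x=2.0000, Δt_y=1.1547
    y: enter (1,1) at t=0.3811
    x: enter (0,1) at t=0.6800 ← occupied
  → r_1 = 0.6800
beam 2: φ=0°, α=285°
  dir = (cos 285°, sin 285°) = (0.2588, -0.9659); from cell (1,2)
  next x-line at t=2.5500, next y-line at t=0.3416; Δt_x=3.8637, Δt_y=1.0353
    y: enter (1,1) at t=0.3416
    y: enter (1,0) at t=1.3769 ← occupied
  → r_2 = 1.3769
beam 3: φ=45°, α=330°
  dir = (cos 330°, sin 330°) = (0.8660, -0.5000); from cell (1,2)
  next x-line at t=0.7621, next y-line at t=0.6600; Δt_x=1.1547, Δt_y=2.0000
    y: enter (1,1) at t=0.6600
    x: enter (2,1) at t=0.7621
    x: enter (3,1) at t=1.9168
    y: enter (3,0) at t=2.6600 ← occupied
  → r_3 = 2.6600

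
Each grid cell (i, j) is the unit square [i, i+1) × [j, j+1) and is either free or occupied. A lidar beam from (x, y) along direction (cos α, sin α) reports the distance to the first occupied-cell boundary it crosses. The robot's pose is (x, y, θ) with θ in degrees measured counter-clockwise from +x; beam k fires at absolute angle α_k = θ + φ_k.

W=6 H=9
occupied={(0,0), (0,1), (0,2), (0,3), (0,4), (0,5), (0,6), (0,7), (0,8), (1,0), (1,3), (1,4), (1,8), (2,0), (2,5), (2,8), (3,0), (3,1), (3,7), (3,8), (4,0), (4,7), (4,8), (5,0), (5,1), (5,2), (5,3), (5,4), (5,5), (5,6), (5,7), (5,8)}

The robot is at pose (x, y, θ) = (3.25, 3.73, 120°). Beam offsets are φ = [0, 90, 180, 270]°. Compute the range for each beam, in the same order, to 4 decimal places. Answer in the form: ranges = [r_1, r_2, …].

ranges = [1.4665, 1.4434, 3.1523, 2.0207]

beam 1: φ=0°, α=120°
  d=(-0.5000,0.8660)  start (3,3)  tX=0.5000 tY=0.3118  stride 1/|dx|=2.0000 1/|dy|=1.1547
    cross y-line → (3,4), t=0.3118
    cross x-line → (2,4), t=0.5000
    cross y-line → (2,5), t=1.4665 (wall)
  → r_1 = 1.4665
beam 2: φ=90°, α=210°
  d=(-0.8660,-0.5000)  start (3,3)  tX=0.2887 tY=1.4600  stride 1/|dx|=1.1547 1/|dy|=2.0000
    cross x-line → (2,3), t=0.2887
    cross x-line → (1,3), t=1.4434 (wall)
  → r_2 = 1.4434
beam 3: φ=180°, α=300°
  d=(0.5000,-0.8660)  start (3,3)  tX=1.5000 tY=0.8429  stride 1/|dx|=2.0000 1/|dy|=1.1547
    cross y-line → (3,2), t=0.8429
    cross x-line → (4,2), t=1.5000
    cross y-line → (4,1), t=1.9976
    cross y-line → (4,0), t=3.1523 (wall)
  → r_3 = 3.1523
beam 4: φ=270°, α=30°
  d=(0.8660,0.5000)  start (3,3)  tX=0.8660 tY=0.5400  stride 1/|dx|=1.1547 1/|dy|=2.0000
    cross y-line → (3,4), t=0.5400
    cross x-line → (4,4), t=0.8660
    cross x-line → (5,4), t=2.0207 (wall)
  → r_4 = 2.0207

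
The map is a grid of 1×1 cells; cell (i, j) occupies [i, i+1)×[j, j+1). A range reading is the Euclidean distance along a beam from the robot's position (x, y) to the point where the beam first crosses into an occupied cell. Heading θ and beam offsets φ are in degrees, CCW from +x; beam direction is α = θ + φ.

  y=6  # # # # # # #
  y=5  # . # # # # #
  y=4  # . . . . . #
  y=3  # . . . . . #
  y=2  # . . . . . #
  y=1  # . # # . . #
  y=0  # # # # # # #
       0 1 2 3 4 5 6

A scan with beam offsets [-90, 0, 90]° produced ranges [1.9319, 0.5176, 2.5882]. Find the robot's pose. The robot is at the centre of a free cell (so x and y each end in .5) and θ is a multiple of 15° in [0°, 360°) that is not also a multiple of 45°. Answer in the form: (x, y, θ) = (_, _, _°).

The pose lattice has 19·16 = 304 candidates. Test each by forward raycasting.
  (2.5, 2.5, 150°): beam 1 = 2.8868 ≠ 1.9319 ✗
  (3.5, 4.5, 15°): beam 1 = 3.6235 ≠ 1.9319 ✗
  (4.5, 2.5, 285°): beam 2 = 1.5529 ≠ 0.5176 ✗
  (2.5, 4.5, 165°): beam 1 = 0.5176 ≠ 1.9319 ✗
  (1.5, 1.5, 330°): beam 1 = 0.5774 ≠ 1.9319 ✗
  …
  (3.5, 4.5, 105°): r_1=1.9319, r_2=0.5176, r_3=2.5882 — all match ✓
Unique over the lattice → pose = (3.5, 4.5, 105°).

(x, y, θ) = (3.5, 4.5, 105°)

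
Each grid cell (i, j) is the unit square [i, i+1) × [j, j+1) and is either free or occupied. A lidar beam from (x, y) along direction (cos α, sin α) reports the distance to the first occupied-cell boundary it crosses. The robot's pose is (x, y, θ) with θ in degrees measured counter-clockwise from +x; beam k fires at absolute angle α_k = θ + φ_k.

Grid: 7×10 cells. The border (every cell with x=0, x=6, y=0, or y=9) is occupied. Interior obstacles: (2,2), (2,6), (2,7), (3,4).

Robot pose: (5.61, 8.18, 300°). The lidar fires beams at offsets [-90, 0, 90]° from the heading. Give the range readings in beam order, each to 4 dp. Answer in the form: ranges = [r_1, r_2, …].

beam 1: φ=-90°, α=210°
  direction (-0.8660, -0.5000); cell (5,8); t to first gridline: x 0.7044, y 0.3600 (then +1.1547 / +2.0000)
    (5,7) via y @ 0.3600
    (4,7) via x @ 0.7044
    (3,7) via x @ 1.8591
    (3,6) via y @ 2.3600
    (2,6) via x @ 3.0138  # hit
  → r_1 = 3.0138
beam 2: φ=0°, α=300°
  direction (0.5000, -0.8660); cell (5,8); t to first gridline: x 0.7800, y 0.2078 (then +2.0000 / +1.1547)
    (5,7) via y @ 0.2078
    (6,7) via x @ 0.7800  # hit
  → r_2 = 0.7800
beam 3: φ=90°, α=30°
  direction (0.8660, 0.5000); cell (5,8); t to first gridline: x 0.4503, y 1.6400 (then +1.1547 / +2.0000)
    (6,8) via x @ 0.4503  # hit
  → r_3 = 0.4503

ranges = [3.0138, 0.7800, 0.4503]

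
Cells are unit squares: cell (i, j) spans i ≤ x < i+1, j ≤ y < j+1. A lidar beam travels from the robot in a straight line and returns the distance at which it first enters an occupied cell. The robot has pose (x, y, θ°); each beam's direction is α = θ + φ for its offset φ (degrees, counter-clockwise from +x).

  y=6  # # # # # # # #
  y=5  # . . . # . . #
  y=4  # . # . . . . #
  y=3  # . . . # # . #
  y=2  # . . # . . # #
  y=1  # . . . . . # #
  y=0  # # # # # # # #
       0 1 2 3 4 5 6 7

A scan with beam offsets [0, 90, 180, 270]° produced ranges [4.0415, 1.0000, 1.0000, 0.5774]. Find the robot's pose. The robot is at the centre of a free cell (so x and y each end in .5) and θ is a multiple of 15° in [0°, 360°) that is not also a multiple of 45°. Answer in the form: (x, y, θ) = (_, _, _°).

The pose lattice has 23·16 = 368 candidates. Test each by forward raycasting.
  (6.5, 5.5, 60°): beam 1 = 0.5774 ≠ 4.0415 ✗
  (1.5, 4.5, 285°): beam 1 = 3.6235 ≠ 4.0415 ✗
  (3.5, 3.5, 345°): beam 1 = 0.5176 ≠ 4.0415 ✗
  …
  (3.5, 4.5, 240°): r_1=4.0415, r_2=1.0000, r_3=1.0000, r_4=0.5774 — all match ✓
No second candidate reproduces the full scan.

(x, y, θ) = (3.5, 4.5, 240°)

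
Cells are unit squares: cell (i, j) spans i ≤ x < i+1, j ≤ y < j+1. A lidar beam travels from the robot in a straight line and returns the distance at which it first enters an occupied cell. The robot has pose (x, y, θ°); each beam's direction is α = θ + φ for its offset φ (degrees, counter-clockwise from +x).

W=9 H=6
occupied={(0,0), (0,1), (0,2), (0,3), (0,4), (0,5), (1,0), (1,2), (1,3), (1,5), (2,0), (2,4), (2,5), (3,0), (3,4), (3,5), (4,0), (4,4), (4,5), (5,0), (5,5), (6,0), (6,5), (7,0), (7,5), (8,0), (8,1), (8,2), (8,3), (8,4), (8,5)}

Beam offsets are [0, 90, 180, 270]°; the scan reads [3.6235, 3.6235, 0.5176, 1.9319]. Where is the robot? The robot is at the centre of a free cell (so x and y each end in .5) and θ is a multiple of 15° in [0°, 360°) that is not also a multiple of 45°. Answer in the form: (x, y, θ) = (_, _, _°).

The pose lattice has 23·16 = 368 candidates. Test each by forward raycasting.
  (2.5, 3.5, 285°): beam 1 = 2.5882 ≠ 3.6235 ✗
  (4.5, 3.5, 75°): beam 1 = 0.5176 ≠ 3.6235 ✗
  (6.5, 3.5, 150°): beam 1 = 1.7321 ≠ 3.6235 ✗
  (4.5, 1.5, 105°): beam 1 = 2.5882 ≠ 3.6235 ✗
  …
  (5.5, 1.5, 75°): r_1=3.6235, r_2=3.6235, r_3=0.5176, r_4=1.9319 — all match ✓
Unique over the lattice → pose = (5.5, 1.5, 75°).

(x, y, θ) = (5.5, 1.5, 75°)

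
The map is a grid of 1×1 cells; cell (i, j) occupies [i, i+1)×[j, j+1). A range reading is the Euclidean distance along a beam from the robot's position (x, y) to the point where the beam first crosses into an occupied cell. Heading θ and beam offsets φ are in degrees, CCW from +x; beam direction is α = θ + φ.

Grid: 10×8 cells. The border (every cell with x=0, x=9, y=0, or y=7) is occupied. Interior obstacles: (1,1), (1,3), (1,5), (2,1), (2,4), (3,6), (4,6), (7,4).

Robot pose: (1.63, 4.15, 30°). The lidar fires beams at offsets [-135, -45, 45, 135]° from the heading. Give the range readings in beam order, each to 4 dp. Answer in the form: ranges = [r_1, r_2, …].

beam 1: φ=-135°, α=255°
  dir = (cos 255°, sin 255°) = (-0.2588, -0.9659); from cell (1,4)
  next x-line at t=2.4341, next y-line at t=0.1553; Δt_x=3.8637, Δt_y=1.0353
    y: enter (1,3) at t=0.1553 ← occupied
  → r_1 = 0.1553
beam 2: φ=-45°, α=345°
  dir = (cos 345°, sin 345°) = (0.9659, -0.2588); from cell (1,4)
  next x-line at t=0.3831, next y-line at t=0.5796; Δt_x=1.0353, Δt_y=3.8637
    x: enter (2,4) at t=0.3831 ← occupied
  → r_2 = 0.3831
beam 3: φ=45°, α=75°
  dir = (cos 75°, sin 75°) = (0.2588, 0.9659); from cell (1,4)
  next x-line at t=1.4296, next y-line at t=0.8800; Δt_x=3.8637, Δt_y=1.0353
    y: enter (1,5) at t=0.8800 ← occupied
  → r_3 = 0.8800
beam 4: φ=135°, α=165°
  dir = (cos 165°, sin 165°) = (-0.9659, 0.2588); from cell (1,4)
  next x-line at t=0.6522, next y-line at t=3.2841; Δt_x=1.0353, Δt_y=3.8637
    x: enter (0,4) at t=0.6522 ← occupied
  → r_4 = 0.6522

ranges = [0.1553, 0.3831, 0.8800, 0.6522]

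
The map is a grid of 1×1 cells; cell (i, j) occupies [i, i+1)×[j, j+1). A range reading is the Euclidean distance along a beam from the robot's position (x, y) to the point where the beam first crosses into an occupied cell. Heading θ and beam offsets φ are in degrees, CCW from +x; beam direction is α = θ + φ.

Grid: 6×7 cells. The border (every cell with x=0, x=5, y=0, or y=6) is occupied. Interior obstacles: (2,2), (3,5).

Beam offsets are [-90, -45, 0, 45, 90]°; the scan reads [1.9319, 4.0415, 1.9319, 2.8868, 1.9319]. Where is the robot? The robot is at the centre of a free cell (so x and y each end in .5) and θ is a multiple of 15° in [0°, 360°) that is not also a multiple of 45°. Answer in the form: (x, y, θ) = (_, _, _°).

(x, y, θ) = (4.5, 3.5, 195°)

Enumerate (i+0.5, j+0.5, θ) over the 18 free cells and 16 admissible headings. For each, cast all 5 beams and compare to the given ranges.
  (1.5, 3.5, 165°): beam 1 = 2.5882 ≠ 1.9319 ✗
  (2.5, 5.5, 60°): beam 1 = 0.5774 ≠ 1.9319 ✗
  (2.5, 3.5, 15°): beam 1 = 0.5176 ≠ 1.9319 ✗
  …
  (4.5, 3.5, 195°): r_1=1.9319, r_2=4.0415, r_3=1.9319, r_4=2.8868, r_5=1.9319 — all match ✓
No second candidate reproduces the full scan.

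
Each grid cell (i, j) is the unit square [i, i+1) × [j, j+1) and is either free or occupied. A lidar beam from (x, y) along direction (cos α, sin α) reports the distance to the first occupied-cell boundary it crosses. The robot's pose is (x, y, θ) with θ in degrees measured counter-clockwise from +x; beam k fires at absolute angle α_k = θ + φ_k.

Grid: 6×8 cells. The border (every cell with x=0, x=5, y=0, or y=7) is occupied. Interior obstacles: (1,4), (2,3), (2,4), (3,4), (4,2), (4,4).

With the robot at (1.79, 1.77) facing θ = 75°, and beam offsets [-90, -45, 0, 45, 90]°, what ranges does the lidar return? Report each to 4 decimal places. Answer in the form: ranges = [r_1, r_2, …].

ranges = [2.9751, 3.7066, 1.2734, 1.5800, 0.8179]

beam 1: φ=-90°, α=345°
  dir = (cos 345°, sin 345°) = (0.9659, -0.2588); from cell (1,1)
  next x-line at t=0.2174, next y-line at t=2.9751; Δt_x=1.0353, Δt_y=3.8637
    x: enter (2,1) at t=0.2174
    x: enter (3,1) at t=1.2527
    x: enter (4,1) at t=2.2880
    y: enter (4,0) at t=2.9751 ← occupied
  → r_1 = 2.9751
beam 2: φ=-45°, α=30°
  dir = (cos 30°, sin 30°) = (0.8660, 0.5000); from cell (1,1)
  next x-line at t=0.2425, next y-line at t=0.4600; Δt_x=1.1547, Δt_y=2.0000
    x: enter (2,1) at t=0.2425
    y: enter (2,2) at t=0.4600
    x: enter (3,2) at t=1.3972
    y: enter (3,3) at t=2.4600
    x: enter (4,3) at t=2.5519
    x: enter (5,3) at t=3.7066 ← occupied
  → r_2 = 3.7066
beam 3: φ=0°, α=75°
  dir = (cos 75°, sin 75°) = (0.2588, 0.9659); from cell (1,1)
  next x-line at t=0.8114, next y-line at t=0.2381; Δt_x=3.8637, Δt_y=1.0353
    y: enter (1,2) at t=0.2381
    x: enter (2,2) at t=0.8114
    y: enter (2,3) at t=1.2734 ← occupied
  → r_3 = 1.2734
beam 4: φ=45°, α=120°
  dir = (cos 120°, sin 120°) = (-0.5000, 0.8660); from cell (1,1)
  next x-line at t=1.5800, next y-line at t=0.2656; Δt_x=2.0000, Δt_y=1.1547
    y: enter (1,2) at t=0.2656
    y: enter (1,3) at t=1.4203
    x: enter (0,3) at t=1.5800 ← occupied
  → r_4 = 1.5800
beam 5: φ=90°, α=165°
  dir = (cos 165°, sin 165°) = (-0.9659, 0.2588); from cell (1,1)
  next x-line at t=0.8179, next y-line at t=0.8887; Δt_x=1.0353, Δt_y=3.8637
    x: enter (0,1) at t=0.8179 ← occupied
  → r_5 = 0.8179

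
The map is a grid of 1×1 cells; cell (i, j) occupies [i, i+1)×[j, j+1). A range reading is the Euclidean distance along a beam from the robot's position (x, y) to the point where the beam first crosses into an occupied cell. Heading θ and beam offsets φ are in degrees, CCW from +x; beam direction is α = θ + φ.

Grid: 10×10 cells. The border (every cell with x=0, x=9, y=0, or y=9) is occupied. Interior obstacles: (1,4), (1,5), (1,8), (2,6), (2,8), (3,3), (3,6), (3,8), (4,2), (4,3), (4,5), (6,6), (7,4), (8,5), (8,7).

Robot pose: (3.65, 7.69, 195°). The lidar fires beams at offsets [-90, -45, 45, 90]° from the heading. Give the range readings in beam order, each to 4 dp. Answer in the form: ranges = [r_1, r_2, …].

ranges = [0.3209, 0.6200, 0.7967, 0.7143]

beam 1: φ=-90°, α=105°
  d=(-0.2588,0.9659)  start (3,7)  tX=2.5114 tY=0.3209  stride 1/|dx|=3.8637 1/|dy|=1.0353
    cross y-line → (3,8), t=0.3209 (wall)
  → r_1 = 0.3209
beam 2: φ=-45°, α=150°
  d=(-0.8660,0.5000)  start (3,7)  tX=0.7506 tY=0.6200  stride 1/|dx|=1.1547 1/|dy|=2.0000
    cross y-line → (3,8), t=0.6200 (wall)
  → r_2 = 0.6200
beam 3: φ=45°, α=240°
  d=(-0.5000,-0.8660)  start (3,7)  tX=1.3000 tY=0.7967  stride 1/|dx|=2.0000 1/|dy|=1.1547
    cross y-line → (3,6), t=0.7967 (wall)
  → r_3 = 0.7967
beam 4: φ=90°, α=285°
  d=(0.2588,-0.9659)  start (3,7)  tX=1.3523 tY=0.7143  stride 1/|dx|=3.8637 1/|dy|=1.0353
    cross y-line → (3,6), t=0.7143 (wall)
  → r_4 = 0.7143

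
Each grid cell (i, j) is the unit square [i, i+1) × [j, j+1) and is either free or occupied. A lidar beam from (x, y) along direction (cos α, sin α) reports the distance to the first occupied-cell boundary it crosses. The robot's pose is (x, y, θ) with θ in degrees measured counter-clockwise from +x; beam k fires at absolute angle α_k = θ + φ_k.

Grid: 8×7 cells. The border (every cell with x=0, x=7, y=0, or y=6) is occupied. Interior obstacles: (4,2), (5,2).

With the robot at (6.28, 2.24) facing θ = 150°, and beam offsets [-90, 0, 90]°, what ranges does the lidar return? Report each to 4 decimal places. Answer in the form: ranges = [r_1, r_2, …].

ranges = [1.4400, 0.3233, 1.4318]

beam 1: φ=-90°, α=60°
  dir = (cos 60°, sin 60°) = (0.5000, 0.8660); from cell (6,2)
  next x-line at t=1.4400, next y-line at t=0.8776; Δt_x=2.0000, Δt_y=1.1547
    y: enter (6,3) at t=0.8776
    x: enter (7,3) at t=1.4400 ← occupied
  → r_1 = 1.4400
beam 2: φ=0°, α=150°
  dir = (cos 150°, sin 150°) = (-0.8660, 0.5000); from cell (6,2)
  next x-line at t=0.3233, next y-line at t=1.5200; Δt_x=1.1547, Δt_y=2.0000
    x: enter (5,2) at t=0.3233 ← occupied
  → r_2 = 0.3233
beam 3: φ=90°, α=240°
  dir = (cos 240°, sin 240°) = (-0.5000, -0.8660); from cell (6,2)
  next x-line at t=0.5600, next y-line at t=0.2771; Δt_x=2.0000, Δt_y=1.1547
    y: enter (6,1) at t=0.2771
    x: enter (5,1) at t=0.5600
    y: enter (5,0) at t=1.4318 ← occupied
  → r_3 = 1.4318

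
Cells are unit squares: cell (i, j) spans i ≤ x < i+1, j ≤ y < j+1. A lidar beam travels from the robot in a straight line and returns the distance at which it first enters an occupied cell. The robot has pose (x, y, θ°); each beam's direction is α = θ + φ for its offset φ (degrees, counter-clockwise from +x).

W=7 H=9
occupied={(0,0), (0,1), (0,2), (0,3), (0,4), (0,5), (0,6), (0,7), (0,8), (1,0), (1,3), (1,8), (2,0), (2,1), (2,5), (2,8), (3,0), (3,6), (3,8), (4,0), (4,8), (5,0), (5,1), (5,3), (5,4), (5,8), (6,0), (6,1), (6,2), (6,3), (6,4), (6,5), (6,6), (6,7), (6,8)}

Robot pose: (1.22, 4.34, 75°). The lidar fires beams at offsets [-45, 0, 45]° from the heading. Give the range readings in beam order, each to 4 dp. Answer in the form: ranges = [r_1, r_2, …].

ranges = [1.3200, 3.7891, 0.4400]

beam 1: φ=-45°, α=30°
  dir = (cos 30°, sin 30°) = (0.8660, 0.5000); from cell (1,4)
  next x-line at t=0.9007, next y-line at t=1.3200; Δt_x=1.1547, Δt_y=2.0000
    x: enter (2,4) at t=0.9007
    y: enter (2,5) at t=1.3200 ← occupied
  → r_1 = 1.3200
beam 2: φ=0°, α=75°
  dir = (cos 75°, sin 75°) = (0.2588, 0.9659); from cell (1,4)
  next x-line at t=3.0137, next y-line at t=0.6833; Δt_x=3.8637, Δt_y=1.0353
    y: enter (1,5) at t=0.6833
    y: enter (1,6) at t=1.7186
    y: enter (1,7) at t=2.7538
    x: enter (2,7) at t=3.0137
    y: enter (2,8) at t=3.7891 ← occupied
  → r_2 = 3.7891
beam 3: φ=45°, α=120°
  dir = (cos 120°, sin 120°) = (-0.5000, 0.8660); from cell (1,4)
  next x-line at t=0.4400, next y-line at t=0.7621; Δt_x=2.0000, Δt_y=1.1547
    x: enter (0,4) at t=0.4400 ← occupied
  → r_3 = 0.4400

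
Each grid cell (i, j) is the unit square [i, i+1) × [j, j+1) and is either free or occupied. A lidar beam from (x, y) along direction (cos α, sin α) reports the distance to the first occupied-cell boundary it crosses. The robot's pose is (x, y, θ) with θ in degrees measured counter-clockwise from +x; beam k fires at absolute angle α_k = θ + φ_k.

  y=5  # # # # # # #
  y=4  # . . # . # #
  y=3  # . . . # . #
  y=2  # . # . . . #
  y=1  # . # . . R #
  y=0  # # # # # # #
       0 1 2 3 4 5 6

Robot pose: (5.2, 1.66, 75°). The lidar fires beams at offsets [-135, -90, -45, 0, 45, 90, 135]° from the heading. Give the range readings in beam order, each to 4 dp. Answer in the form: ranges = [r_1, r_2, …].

beam 1: φ=-135°, α=300°
  d=(0.5000,-0.8660)  start (5,1)  tX=1.6000 tY=0.7621  stride 1/|dx|=2.0000 1/|dy|=1.1547
    cross y-line → (5,0), t=0.7621 (wall)
  → r_1 = 0.7621
beam 2: φ=-90°, α=345°
  d=(0.9659,-0.2588)  start (5,1)  tX=0.8282 tY=2.5500  stride 1/|dx|=1.0353 1/|dy|=3.8637
    cross x-line → (6,1), t=0.8282 (wall)
  → r_2 = 0.8282
beam 3: φ=-45°, α=30°
  d=(0.8660,0.5000)  start (5,1)  tX=0.9238 tY=0.6800  stride 1/|dx|=1.1547 1/|dy|=2.0000
    cross y-line → (5,2), t=0.6800
    cross x-line → (6,2), t=0.9238 (wall)
  → r_3 = 0.9238
beam 4: φ=0°, α=75°
  d=(0.2588,0.9659)  start (5,1)  tX=3.0910 tY=0.3520  stride 1/|dx|=3.8637 1/|dy|=1.0353
    cross y-line → (5,2), t=0.3520
    cross y-line → (5,3), t=1.3873
    cross y-line → (5,4), t=2.4225 (wall)
  → r_4 = 2.4225
beam 5: φ=45°, α=120°
  d=(-0.5000,0.8660)  start (5,1)  tX=0.4000 tY=0.3926  stride 1/|dx|=2.0000 1/|dy|=1.1547
    cross y-line → (5,2), t=0.3926
    cross x-line → (4,2), t=0.4000
    cross y-line → (4,3), t=1.5473 (wall)
  → r_5 = 1.5473
beam 6: φ=90°, α=165°
  d=(-0.9659,0.2588)  start (5,1)  tX=0.2071 tY=1.3137  stride 1/|dx|=1.0353 1/|dy|=3.8637
    cross x-line → (4,1), t=0.2071
    cross x-line → (3,1), t=1.2423
    cross y-line → (3,2), t=1.3137
    cross x-line → (2,2), t=2.2776 (wall)
  → r_6 = 2.2776
beam 7: φ=135°, α=210°
  d=(-0.8660,-0.5000)  start (5,1)  tX=0.2309 tY=1.3200  stride 1/|dx|=1.1547 1/|dy|=2.0000
    cross x-line → (4,1), t=0.2309
    cross y-line → (4,0), t=1.3200 (wall)
  → r_7 = 1.3200

ranges = [0.7621, 0.8282, 0.9238, 2.4225, 1.5473, 2.2776, 1.3200]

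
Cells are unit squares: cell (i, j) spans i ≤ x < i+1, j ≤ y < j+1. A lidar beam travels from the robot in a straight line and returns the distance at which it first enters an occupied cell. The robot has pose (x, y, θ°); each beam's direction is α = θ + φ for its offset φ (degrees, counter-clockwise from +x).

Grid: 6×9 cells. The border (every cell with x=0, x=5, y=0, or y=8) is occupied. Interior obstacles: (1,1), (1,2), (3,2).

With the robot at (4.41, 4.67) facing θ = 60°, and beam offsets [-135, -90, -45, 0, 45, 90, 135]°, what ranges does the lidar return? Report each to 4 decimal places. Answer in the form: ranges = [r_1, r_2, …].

beam 1: φ=-135°, α=285°
  cosα=0.2588 sinα=-0.9659 | (4,4) | tMaxX 2.2796 tMaxY 0.6936 | tΔX 3.8637 tΔY 1.0353
    t=0.6936 [y] (4,3)
    t=1.7289 [y] (4,2)
    t=2.2796 [x] (5,2) — stop
  → r_1 = 2.2796
beam 2: φ=-90°, α=330°
  cosα=0.8660 sinα=-0.5000 | (4,4) | tMaxX 0.6813 tMaxY 1.3400 | tΔX 1.1547 tΔY 2.0000
    t=0.6813 [x] (5,4) — stop
  → r_2 = 0.6813
beam 3: φ=-45°, α=15°
  cosα=0.9659 sinα=0.2588 | (4,4) | tMaxX 0.6108 tMaxY 1.2750 | tΔX 1.0353 tΔY 3.8637
    t=0.6108 [x] (5,4) — stop
  → r_3 = 0.6108
beam 4: φ=0°, α=60°
  cosα=0.5000 sinα=0.8660 | (4,4) | tMaxX 1.1800 tMaxY 0.3811 | tΔX 2.0000 tΔY 1.1547
    t=0.3811 [y] (4,5)
    t=1.1800 [x] (5,5) — stop
  → r_4 = 1.1800
beam 5: φ=45°, α=105°
  cosα=-0.2588 sinα=0.9659 | (4,4) | tMaxX 1.5841 tMaxY 0.3416 | tΔX 3.8637 tΔY 1.0353
    t=0.3416 [y] (4,5)
    t=1.3769 [y] (4,6)
    t=1.5841 [x] (3,6)
    t=2.4122 [y] (3,7)
    t=3.4475 [y] (3,8) — stop
  → r_5 = 3.4475
beam 6: φ=90°, α=150°
  cosα=-0.8660 sinα=0.5000 | (4,4) | tMaxX 0.4734 tMaxY 0.6600 | tΔX 1.1547 tΔY 2.0000
    t=0.4734 [x] (3,4)
    t=0.6600 [y] (3,5)
    t=1.6281 [x] (2,5)
    t=2.6600 [y] (2,6)
    t=2.7828 [x] (1,6)
    t=3.9375 [x] (0,6) — stop
  → r_6 = 3.9375
beam 7: φ=135°, α=195°
  cosα=-0.9659 sinα=-0.2588 | (4,4) | tMaxX 0.4245 tMaxY 2.5887 | tΔX 1.0353 tΔY 3.8637
    t=0.4245 [x] (3,4)
    t=1.4597 [x] (2,4)
    t=2.4950 [x] (1,4)
    t=2.5887 [y] (1,3)
    t=3.5303 [x] (0,3) — stop
  → r_7 = 3.5303

ranges = [2.2796, 0.6813, 0.6108, 1.1800, 3.4475, 3.9375, 3.5303]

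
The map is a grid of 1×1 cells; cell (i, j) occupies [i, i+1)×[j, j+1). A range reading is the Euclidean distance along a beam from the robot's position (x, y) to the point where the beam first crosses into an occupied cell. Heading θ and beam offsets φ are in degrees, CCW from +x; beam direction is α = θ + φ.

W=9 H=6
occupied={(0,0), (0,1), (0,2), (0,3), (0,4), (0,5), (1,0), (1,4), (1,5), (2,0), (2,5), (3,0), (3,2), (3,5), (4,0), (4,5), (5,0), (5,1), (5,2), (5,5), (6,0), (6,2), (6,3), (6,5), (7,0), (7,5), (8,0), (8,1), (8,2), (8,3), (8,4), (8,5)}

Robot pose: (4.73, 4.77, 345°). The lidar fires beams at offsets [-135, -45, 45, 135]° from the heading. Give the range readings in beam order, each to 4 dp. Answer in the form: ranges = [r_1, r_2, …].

beam 1: φ=-135°, α=210°
  dir = (cos 210°, sin 210°) = (-0.8660, -0.5000); from cell (4,4)
  next x-line at t=0.8429, next y-line at t=1.5400; Δt_x=1.1547, Δt_y=2.0000
    x: enter (3,4) at t=0.8429
    y: enter (3,3) at t=1.5400
    x: enter (2,3) at t=1.9976
    x: enter (1,3) at t=3.1523
    y: enter (1,2) at t=3.5400
    x: enter (0,2) at t=4.3070 ← occupied
  → r_1 = 4.3070
beam 2: φ=-45°, α=300°
  dir = (cos 300°, sin 300°) = (0.5000, -0.8660); from cell (4,4)
  next x-line at t=0.5400, next y-line at t=0.8891; Δt_x=2.0000, Δt_y=1.1547
    x: enter (5,4) at t=0.5400
    y: enter (5,3) at t=0.8891
    y: enter (5,2) at t=2.0438 ← occupied
  → r_2 = 2.0438
beam 3: φ=45°, α=30°
  dir = (cos 30°, sin 30°) = (0.8660, 0.5000); from cell (4,4)
  next x-line at t=0.3118, next y-line at t=0.4600; Δt_x=1.1547, Δt_y=2.0000
    x: enter (5,4) at t=0.3118
    y: enter (5,5) at t=0.4600 ← occupied
  → r_3 = 0.4600
beam 4: φ=135°, α=120°
  dir = (cos 120°, sin 120°) = (-0.5000, 0.8660); from cell (4,4)
  next x-line at t=1.4600, next y-line at t=0.2656; Δt_x=2.0000, Δt_y=1.1547
    y: enter (4,5) at t=0.2656 ← occupied
  → r_4 = 0.2656

ranges = [4.3070, 2.0438, 0.4600, 0.2656]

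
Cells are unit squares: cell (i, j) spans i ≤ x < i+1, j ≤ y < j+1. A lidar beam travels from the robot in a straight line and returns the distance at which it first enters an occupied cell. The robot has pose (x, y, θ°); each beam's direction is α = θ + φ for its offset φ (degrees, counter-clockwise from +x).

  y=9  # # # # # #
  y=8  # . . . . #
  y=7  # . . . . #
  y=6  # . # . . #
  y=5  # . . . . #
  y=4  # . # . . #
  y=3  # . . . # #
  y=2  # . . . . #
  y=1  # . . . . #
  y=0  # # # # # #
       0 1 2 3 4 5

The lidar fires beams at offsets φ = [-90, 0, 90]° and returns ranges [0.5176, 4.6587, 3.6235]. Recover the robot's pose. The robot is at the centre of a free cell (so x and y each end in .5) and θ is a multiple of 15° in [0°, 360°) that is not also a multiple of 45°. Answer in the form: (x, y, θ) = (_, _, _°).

Enumerate (i+0.5, j+0.5, θ) over the 29 free cells and 16 admissible headings. For each, cast all 3 beams and compare to the given ranges.
  (1.5, 7.5, 15°): beam 1 = 2.5882 ≠ 0.5176 ✗
  (4.5, 8.5, 300°): beam 1 = 4.0415 ≠ 0.5176 ✗
  (1.5, 8.5, 255°): beam 2 = 1.9319 ≠ 4.6587 ✗
  (3.5, 2.5, 30°): beam 1 = 1.7321 ≠ 0.5176 ✗
  …
  (1.5, 5.5, 285°): r_1=0.5176, r_2=4.6587, r_3=3.6235 — all match ✓
Unique over the lattice → pose = (1.5, 5.5, 285°).

(x, y, θ) = (1.5, 5.5, 285°)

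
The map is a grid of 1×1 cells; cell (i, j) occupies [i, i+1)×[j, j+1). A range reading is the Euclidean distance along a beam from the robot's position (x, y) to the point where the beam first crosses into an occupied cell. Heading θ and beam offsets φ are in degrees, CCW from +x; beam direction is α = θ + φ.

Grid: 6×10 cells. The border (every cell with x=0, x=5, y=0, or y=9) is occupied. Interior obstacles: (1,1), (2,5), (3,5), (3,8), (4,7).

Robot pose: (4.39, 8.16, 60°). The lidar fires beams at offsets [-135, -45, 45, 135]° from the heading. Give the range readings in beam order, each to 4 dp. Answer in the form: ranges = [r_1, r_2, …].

ranges = [0.1656, 0.6315, 0.8696, 0.4038]

beam 1: φ=-135°, α=285°
  d=(0.2588,-0.9659)  start (4,8)  tX=2.3569 tY=0.1656  stride 1/|dx|=3.8637 1/|dy|=1.0353
    cross y-line → (4,7), t=0.1656 (wall)
  → r_1 = 0.1656
beam 2: φ=-45°, α=15°
  d=(0.9659,0.2588)  start (4,8)  tX=0.6315 tY=3.2455  stride 1/|dx|=1.0353 1/|dy|=3.8637
    cross x-line → (5,8), t=0.6315 (wall)
  → r_2 = 0.6315
beam 3: φ=45°, α=105°
  d=(-0.2588,0.9659)  start (4,8)  tX=1.5068 tY=0.8696  stride 1/|dx|=3.8637 1/|dy|=1.0353
    cross y-line → (4,9), t=0.8696 (wall)
  → r_3 = 0.8696
beam 4: φ=135°, α=195°
  d=(-0.9659,-0.2588)  start (4,8)  tX=0.4038 tY=0.6182  stride 1/|dx|=1.0353 1/|dy|=3.8637
    cross x-line → (3,8), t=0.4038 (wall)
  → r_4 = 0.4038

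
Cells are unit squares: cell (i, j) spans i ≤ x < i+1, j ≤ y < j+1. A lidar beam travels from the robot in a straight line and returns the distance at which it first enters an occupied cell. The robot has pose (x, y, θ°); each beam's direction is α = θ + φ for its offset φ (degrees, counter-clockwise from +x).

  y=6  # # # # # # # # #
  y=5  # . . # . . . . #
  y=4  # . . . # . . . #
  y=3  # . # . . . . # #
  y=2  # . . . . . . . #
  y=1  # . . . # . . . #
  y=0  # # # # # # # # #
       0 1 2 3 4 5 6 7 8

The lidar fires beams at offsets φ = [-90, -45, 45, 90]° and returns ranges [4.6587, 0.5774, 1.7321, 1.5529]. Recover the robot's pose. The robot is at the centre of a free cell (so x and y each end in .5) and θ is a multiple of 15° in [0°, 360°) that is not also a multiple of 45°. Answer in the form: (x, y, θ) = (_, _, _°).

The pose lattice has 30·16 = 480 candidates. Test each by forward raycasting.
  (1.5, 5.5, 285°): beam 1 = 0.5176 ≠ 4.6587 ✗
  (5.5, 5.5, 285°): beam 1 = 1.5529 ≠ 4.6587 ✗
  (4.5, 5.5, 240°): beam 1 = 0.5774 ≠ 4.6587 ✗
  (6.5, 3.5, 105°): beam 1 = 0.5176 ≠ 4.6587 ✗
  …
  (2.5, 2.5, 105°): r_1=4.6587, r_2=0.5774, r_3=1.7321, r_4=1.5529 — all match ✓
No second candidate reproduces the full scan.

(x, y, θ) = (2.5, 2.5, 105°)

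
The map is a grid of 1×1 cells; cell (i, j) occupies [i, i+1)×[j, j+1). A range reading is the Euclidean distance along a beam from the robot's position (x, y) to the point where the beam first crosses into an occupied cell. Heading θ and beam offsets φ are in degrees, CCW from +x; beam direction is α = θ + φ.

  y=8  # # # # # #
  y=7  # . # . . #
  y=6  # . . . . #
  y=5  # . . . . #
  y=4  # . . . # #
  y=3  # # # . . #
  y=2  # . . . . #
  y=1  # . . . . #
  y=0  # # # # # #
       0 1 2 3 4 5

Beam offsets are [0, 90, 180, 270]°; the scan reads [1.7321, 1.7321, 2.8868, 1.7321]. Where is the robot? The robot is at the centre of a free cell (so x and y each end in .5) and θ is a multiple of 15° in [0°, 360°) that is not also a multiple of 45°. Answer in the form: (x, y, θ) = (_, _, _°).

Enumerate (i+0.5, j+0.5, θ) over the 24 free cells and 16 admissible headings. For each, cast all 4 beams and compare to the given ranges.
  (1.5, 6.5, 345°): beam 1 = 3.6235 ≠ 1.7321 ✗
  (3.5, 5.5, 60°): beam 1 = 2.8868 ≠ 1.7321 ✗
  (3.5, 3.5, 105°): beam 1 = 3.6235 ≠ 1.7321 ✗
  (4.5, 7.5, 30°): beam 1 = 0.5774 ≠ 1.7321 ✗
  (2.5, 4.5, 285°): beam 1 = 0.5176 ≠ 1.7321 ✗
  …
  (2.5, 5.5, 240°): r_1=1.7321, r_2=1.7321, r_3=2.8868, r_4=1.7321 — all match ✓
Only this pose fits every beam.

(x, y, θ) = (2.5, 5.5, 240°)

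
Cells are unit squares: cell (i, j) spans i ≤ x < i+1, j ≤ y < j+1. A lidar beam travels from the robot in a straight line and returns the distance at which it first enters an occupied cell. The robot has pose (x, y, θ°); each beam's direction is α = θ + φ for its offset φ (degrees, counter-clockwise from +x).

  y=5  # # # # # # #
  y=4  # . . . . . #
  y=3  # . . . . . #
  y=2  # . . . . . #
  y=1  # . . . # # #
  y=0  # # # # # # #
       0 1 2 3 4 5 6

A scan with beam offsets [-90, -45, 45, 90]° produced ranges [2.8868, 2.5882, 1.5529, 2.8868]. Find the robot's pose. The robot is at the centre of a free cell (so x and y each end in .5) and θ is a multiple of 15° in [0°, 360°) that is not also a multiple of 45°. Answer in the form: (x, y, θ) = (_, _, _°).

The pose lattice has 18·16 = 288 candidates. Test each by forward raycasting.
  (2.5, 1.5, 75°): beam 1 = 1.5529 ≠ 2.8868 ✗
  (2.5, 1.5, 255°): beam 1 = 1.5529 ≠ 2.8868 ✗
  (3.5, 4.5, 75°): beam 1 = 2.5882 ≠ 2.8868 ✗
  (2.5, 1.5, 345°): beam 1 = 0.5176 ≠ 2.8868 ✗
  …
  (3.5, 3.5, 60°): r_1=2.8868, r_2=2.5882, r_3=1.5529, r_4=2.8868 — all match ✓
No second candidate reproduces the full scan.

(x, y, θ) = (3.5, 3.5, 60°)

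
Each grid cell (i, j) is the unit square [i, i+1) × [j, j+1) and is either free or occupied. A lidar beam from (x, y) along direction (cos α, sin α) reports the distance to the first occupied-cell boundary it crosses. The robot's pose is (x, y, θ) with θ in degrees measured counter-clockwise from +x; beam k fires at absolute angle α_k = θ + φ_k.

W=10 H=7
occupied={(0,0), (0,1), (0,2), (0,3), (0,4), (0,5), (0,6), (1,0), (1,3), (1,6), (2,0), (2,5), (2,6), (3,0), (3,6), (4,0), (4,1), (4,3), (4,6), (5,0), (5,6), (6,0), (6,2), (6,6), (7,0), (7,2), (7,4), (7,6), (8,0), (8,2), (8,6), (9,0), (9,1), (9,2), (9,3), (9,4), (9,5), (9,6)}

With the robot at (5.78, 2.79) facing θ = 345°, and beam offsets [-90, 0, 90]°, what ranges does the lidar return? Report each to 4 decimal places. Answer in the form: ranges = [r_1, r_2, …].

ranges = [1.8531, 0.2278, 3.3232]

beam 1: φ=-90°, α=255°
  d=(-0.2588,-0.9659)  start (5,2)  tX=3.0137 tY=0.8179  stride 1/|dx|=3.8637 1/|dy|=1.0353
    cross y-line → (5,1), t=0.8179
    cross y-line → (5,0), t=1.8531 (wall)
  → r_1 = 1.8531
beam 2: φ=0°, α=345°
  d=(0.9659,-0.2588)  start (5,2)  tX=0.2278 tY=3.0523  stride 1/|dx|=1.0353 1/|dy|=3.8637
    cross x-line → (6,2), t=0.2278 (wall)
  → r_2 = 0.2278
beam 3: φ=90°, α=75°
  d=(0.2588,0.9659)  start (5,2)  tX=0.8500 tY=0.2174  stride 1/|dx|=3.8637 1/|dy|=1.0353
    cross y-line → (5,3), t=0.2174
    cross x-line → (6,3), t=0.8500
    cross y-line → (6,4), t=1.2527
    cross y-line → (6,5), t=2.2880
    cross y-line → (6,6), t=3.3232 (wall)
  → r_3 = 3.3232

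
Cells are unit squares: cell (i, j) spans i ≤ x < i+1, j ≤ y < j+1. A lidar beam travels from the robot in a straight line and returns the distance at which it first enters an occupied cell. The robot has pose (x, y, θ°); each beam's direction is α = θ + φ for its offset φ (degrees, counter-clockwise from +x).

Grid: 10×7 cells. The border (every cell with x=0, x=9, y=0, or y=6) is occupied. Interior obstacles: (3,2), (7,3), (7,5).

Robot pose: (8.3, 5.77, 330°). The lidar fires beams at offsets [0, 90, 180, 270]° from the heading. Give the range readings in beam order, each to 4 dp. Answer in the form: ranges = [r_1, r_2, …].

ranges = [0.8083, 0.2656, 0.3464, 0.6000]

beam 1: φ=0°, α=330°
  dir = (cos 330°, sin 330°) = (0.8660, -0.5000); from cell (8,5)
  next x-line at t=0.8083, next y-line at t=1.5400; Δt_x=1.1547, Δt_y=2.0000
    x: enter (9,5) at t=0.8083 ← occupied
  → r_1 = 0.8083
beam 2: φ=90°, α=60°
  dir = (cos 60°, sin 60°) = (0.5000, 0.8660); from cell (8,5)
  next x-line at t=1.4000, next y-line at t=0.2656; Δt_x=2.0000, Δt_y=1.1547
    y: enter (8,6) at t=0.2656 ← occupied
  → r_2 = 0.2656
beam 3: φ=180°, α=150°
  dir = (cos 150°, sin 150°) = (-0.8660, 0.5000); from cell (8,5)
  next x-line at t=0.3464, next y-line at t=0.4600; Δt_x=1.1547, Δt_y=2.0000
    x: enter (7,5) at t=0.3464 ← occupied
  → r_3 = 0.3464
beam 4: φ=270°, α=240°
  dir = (cos 240°, sin 240°) = (-0.5000, -0.8660); from cell (8,5)
  next x-line at t=0.6000, next y-line at t=0.8891; Δt_x=2.0000, Δt_y=1.1547
    x: enter (7,5) at t=0.6000 ← occupied
  → r_4 = 0.6000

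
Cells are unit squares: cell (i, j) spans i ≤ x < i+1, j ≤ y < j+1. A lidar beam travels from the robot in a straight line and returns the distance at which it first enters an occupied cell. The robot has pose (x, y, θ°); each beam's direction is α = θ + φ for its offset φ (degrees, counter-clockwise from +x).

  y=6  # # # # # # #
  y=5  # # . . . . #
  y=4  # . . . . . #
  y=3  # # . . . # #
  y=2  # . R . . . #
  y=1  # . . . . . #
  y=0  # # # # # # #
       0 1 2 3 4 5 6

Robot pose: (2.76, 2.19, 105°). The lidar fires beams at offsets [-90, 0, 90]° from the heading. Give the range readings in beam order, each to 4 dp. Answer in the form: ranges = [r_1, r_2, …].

ranges = [3.1296, 2.9364, 1.8221]

beam 1: φ=-90°, α=15°
  cosα=0.9659 sinα=0.2588 | (2,2) | tMaxX 0.2485 tMaxY 3.1296 | tΔX 1.0353 tΔY 3.8637
    t=0.2485 [x] (3,2)
    t=1.2837 [x] (4,2)
    t=2.3190 [x] (5,2)
    t=3.1296 [y] (5,3) — stop
  → r_1 = 3.1296
beam 2: φ=0°, α=105°
  cosα=-0.2588 sinα=0.9659 | (2,2) | tMaxX 2.9364 tMaxY 0.8386 | tΔX 3.8637 tΔY 1.0353
    t=0.8386 [y] (2,3)
    t=1.8738 [y] (2,4)
    t=2.9091 [y] (2,5)
    t=2.9364 [x] (1,5) — stop
  → r_2 = 2.9364
beam 3: φ=90°, α=195°
  cosα=-0.9659 sinα=-0.2588 | (2,2) | tMaxX 0.7868 tMaxY 0.7341 | tΔX 1.0353 tΔY 3.8637
    t=0.7341 [y] (2,1)
    t=0.7868 [x] (1,1)
    t=1.8221 [x] (0,1) — stop
  → r_3 = 1.8221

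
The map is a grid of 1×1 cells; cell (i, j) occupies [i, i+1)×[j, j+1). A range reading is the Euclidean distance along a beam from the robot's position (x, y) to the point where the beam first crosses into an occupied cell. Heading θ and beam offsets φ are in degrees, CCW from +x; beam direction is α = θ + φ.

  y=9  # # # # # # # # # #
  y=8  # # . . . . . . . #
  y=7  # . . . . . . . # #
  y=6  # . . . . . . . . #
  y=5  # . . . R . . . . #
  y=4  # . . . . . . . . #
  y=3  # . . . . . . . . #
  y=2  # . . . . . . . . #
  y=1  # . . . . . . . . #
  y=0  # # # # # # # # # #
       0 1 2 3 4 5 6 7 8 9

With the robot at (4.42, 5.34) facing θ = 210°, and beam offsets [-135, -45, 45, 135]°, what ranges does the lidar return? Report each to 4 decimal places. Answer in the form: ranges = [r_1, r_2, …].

beam 1: φ=-135°, α=75°
  dir = (cos 75°, sin 75°) = (0.2588, 0.9659); from cell (4,5)
  next x-line at t=2.2409, next y-line at t=0.6833; Δt_x=3.8637, Δt_y=1.0353
    y: enter (4,6) at t=0.6833
    y: enter (4,7) at t=1.7186
    x: enter (5,7) at t=2.2409
    y: enter (5,8) at t=2.7538
    y: enter (5,9) at t=3.7891 ← occupied
  → r_1 = 3.7891
beam 2: φ=-45°, α=165°
  dir = (cos 165°, sin 165°) = (-0.9659, 0.2588); from cell (4,5)
  next x-line at t=0.4348, next y-line at t=2.5500; Δt_x=1.0353, Δt_y=3.8637
    x: enter (3,5) at t=0.4348
    x: enter (2,5) at t=1.4701
    x: enter (1,5) at t=2.5054
    y: enter (1,6) at t=2.5500
    x: enter (0,6) at t=3.5406 ← occupied
  → r_2 = 3.5406
beam 3: φ=45°, α=255°
  dir = (cos 255°, sin 255°) = (-0.2588, -0.9659); from cell (4,5)
  next x-line at t=1.6228, next y-line at t=0.3520; Δt_x=3.8637, Δt_y=1.0353
    y: enter (4,4) at t=0.3520
    y: enter (4,3) at t=1.3873
    x: enter (3,3) at t=1.6228
    y: enter (3,2) at t=2.4225
    y: enter (3,1) at t=3.4578
    y: enter (3,0) at t=4.4931 ← occupied
  → r_3 = 4.4931
beam 4: φ=135°, α=345°
  dir = (cos 345°, sin 345°) = (0.9659, -0.2588); from cell (4,5)
  next x-line at t=0.6005, next y-line at t=1.3137; Δt_x=1.0353, Δt_y=3.8637
    x: enter (5,5) at t=0.6005
    y: enter (5,4) at t=1.3137
    x: enter (6,4) at t=1.6357
    x: enter (7,4) at t=2.6710
    x: enter (8,4) at t=3.7063
    x: enter (9,4) at t=4.7416 ← occupied
  → r_4 = 4.7416

ranges = [3.7891, 3.5406, 4.4931, 4.7416]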